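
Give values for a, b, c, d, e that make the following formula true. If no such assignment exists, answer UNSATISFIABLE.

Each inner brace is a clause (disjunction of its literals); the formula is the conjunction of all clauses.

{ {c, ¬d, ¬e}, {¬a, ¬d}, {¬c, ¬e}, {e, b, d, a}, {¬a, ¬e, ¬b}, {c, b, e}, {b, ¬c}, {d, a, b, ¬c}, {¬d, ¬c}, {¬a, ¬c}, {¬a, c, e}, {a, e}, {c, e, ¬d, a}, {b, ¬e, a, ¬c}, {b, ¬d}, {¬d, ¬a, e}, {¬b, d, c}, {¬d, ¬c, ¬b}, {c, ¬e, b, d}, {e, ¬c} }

Branch on a: set a = False.
Unit clause (e) forces e = True.
Unit clause (¬c) forces c = False.
Unit clause (¬d) forces d = False.
Unit clause (¬b) forces b = False.
But (b) is also a unit clause — contradiction.
That branch fails; take a = True instead.
Unit clause (¬d) forces d = False.
Unit clause (¬c) forces c = False.
Unit clause (e) forces e = True.
Unit clause (¬b) forces b = False.
But (b) is also a unit clause — contradiction.
Neither a = True nor a = False works.

UNSATISFIABLE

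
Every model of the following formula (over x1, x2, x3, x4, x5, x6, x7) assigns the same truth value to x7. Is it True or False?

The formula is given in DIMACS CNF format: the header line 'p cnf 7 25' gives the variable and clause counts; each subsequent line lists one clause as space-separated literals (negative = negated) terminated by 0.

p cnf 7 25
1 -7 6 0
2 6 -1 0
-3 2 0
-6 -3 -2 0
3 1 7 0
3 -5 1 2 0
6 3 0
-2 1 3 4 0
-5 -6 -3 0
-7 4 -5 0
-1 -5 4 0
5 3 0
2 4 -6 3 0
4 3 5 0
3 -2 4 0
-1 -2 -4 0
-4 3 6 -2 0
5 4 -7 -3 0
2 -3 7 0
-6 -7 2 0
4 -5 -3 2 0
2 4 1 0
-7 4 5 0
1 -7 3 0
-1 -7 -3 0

False

Suppose x7 = True.
Branch on x1: set x1 = True.
The clause (¬x3) is unit, so x3 = False.
The clause (x6) is unit, so x6 = True.
The clause (x5) is unit, so x5 = True.
The clause (x4) is unit, so x4 = True.
The clause (¬x2) is unit, so x2 = False.
But (x2) is also a unit clause — contradiction.
Backtrack on x1: now try x1 = False.
The clause (x6) is unit, so x6 = True.
The clause (x2) is unit, so x2 = True.
The clause (¬x3) is unit, so x3 = False.
But (x3) is also a unit clause — contradiction.
Neither x1 = True nor x1 = False works.
So every satisfying assignment has x7 = False.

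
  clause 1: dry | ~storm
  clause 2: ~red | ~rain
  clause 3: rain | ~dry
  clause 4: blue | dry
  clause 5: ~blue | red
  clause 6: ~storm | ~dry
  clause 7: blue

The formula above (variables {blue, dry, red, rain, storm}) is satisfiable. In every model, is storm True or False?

False

Suppose storm = 1.
(dry) alone gives dry = 1.
Now (~dry) is unsatisfied and unit — conflict.
So every satisfying assignment has storm = False.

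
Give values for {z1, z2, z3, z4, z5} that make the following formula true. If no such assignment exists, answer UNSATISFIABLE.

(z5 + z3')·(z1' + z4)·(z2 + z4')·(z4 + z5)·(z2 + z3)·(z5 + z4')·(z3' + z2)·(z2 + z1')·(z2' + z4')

Branch on z5: set z5 = 1.
Branch on z1: set z1 = 0.
Branch on z2: set z2 = 1.
The clause (z4') is unit, so z4 = 0.
All clauses hold; z3 can take either value.

z1=0, z2=1, z3=0, z4=0, z5=1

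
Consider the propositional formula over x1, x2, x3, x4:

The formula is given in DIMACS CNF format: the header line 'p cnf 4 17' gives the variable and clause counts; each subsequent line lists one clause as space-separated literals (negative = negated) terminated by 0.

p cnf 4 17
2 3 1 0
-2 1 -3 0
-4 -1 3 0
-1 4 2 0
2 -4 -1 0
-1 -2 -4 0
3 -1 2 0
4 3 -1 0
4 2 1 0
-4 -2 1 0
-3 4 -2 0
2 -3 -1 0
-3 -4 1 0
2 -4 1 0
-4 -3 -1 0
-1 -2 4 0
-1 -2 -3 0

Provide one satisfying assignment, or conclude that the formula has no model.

Try x2 = True.
Try x1 = False.
Unit clause (¬x3) forces x3 = False.
Unit clause (¬x4) forces x4 = False.
Every clause now holds.

x1=False; x2=True; x3=False; x4=False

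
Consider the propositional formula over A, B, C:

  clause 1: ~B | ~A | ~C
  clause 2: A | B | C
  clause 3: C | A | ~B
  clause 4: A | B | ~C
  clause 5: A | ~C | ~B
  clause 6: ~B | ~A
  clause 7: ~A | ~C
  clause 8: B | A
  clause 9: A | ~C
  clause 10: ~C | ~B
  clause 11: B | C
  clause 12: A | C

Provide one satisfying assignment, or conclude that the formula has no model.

UNSATISFIABLE

Try B = 0.
The clause (A) is unit, so A = 1.
The clause (~C) is unit, so C = 0.
That conflicts with the unit clause (C).
Undo B and try B = 1.
The clause (~A) is unit, so A = 0.
The clause (C) is unit, so C = 1.
That conflicts with the unit clause (~C).
Neither B = 1 nor B = 0 works.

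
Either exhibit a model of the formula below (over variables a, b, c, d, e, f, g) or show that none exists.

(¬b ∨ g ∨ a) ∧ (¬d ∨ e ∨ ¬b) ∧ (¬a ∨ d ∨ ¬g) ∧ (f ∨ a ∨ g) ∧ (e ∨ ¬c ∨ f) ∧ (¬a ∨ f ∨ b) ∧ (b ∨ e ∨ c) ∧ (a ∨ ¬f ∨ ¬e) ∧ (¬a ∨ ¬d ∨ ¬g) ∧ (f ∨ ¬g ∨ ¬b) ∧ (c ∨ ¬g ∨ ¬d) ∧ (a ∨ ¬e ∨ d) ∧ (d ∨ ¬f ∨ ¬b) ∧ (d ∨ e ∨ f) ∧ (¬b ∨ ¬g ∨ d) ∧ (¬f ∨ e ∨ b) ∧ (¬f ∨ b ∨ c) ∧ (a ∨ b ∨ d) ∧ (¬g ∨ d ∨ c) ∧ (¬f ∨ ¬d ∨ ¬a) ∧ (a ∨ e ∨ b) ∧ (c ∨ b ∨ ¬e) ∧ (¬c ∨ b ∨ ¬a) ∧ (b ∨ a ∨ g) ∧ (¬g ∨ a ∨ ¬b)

a ↦ True,  b ↦ True,  c ↦ True,  d ↦ True,  e ↦ True,  f ↦ False,  g ↦ False

Try b = True.
Try g = False.
Unit clause (a) forces a = True.
Try d = True.
Unit clause (e) forces e = True.
Unit clause (¬f) forces f = False.
No clause remains; c is free.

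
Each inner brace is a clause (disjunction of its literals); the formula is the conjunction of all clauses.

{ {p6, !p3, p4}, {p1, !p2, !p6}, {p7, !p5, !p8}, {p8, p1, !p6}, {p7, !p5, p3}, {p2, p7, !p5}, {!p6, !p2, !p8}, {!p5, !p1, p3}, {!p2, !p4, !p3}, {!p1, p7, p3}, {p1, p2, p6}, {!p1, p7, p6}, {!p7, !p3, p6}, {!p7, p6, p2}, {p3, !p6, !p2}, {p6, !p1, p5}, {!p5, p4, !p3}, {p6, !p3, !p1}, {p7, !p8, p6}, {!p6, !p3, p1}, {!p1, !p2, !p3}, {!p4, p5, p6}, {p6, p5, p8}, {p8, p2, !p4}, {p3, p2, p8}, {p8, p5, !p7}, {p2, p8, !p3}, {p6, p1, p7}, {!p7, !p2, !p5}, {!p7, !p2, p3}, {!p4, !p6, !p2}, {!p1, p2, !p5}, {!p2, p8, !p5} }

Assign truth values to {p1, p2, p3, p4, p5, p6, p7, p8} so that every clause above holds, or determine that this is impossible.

Branch on p6: set p6 = true.
Branch on p1: set p1 = true.
Branch on p2: set p2 = false.
From the singleton clause (!p5), p5 = false.
Branch on p7: set p7 = true.
From the singleton clause (p8), p8 = true.
No clause remains; p3, p4 are free.

p1=true, p2=false, p3=false, p4=true, p5=false, p6=true, p7=true, p8=true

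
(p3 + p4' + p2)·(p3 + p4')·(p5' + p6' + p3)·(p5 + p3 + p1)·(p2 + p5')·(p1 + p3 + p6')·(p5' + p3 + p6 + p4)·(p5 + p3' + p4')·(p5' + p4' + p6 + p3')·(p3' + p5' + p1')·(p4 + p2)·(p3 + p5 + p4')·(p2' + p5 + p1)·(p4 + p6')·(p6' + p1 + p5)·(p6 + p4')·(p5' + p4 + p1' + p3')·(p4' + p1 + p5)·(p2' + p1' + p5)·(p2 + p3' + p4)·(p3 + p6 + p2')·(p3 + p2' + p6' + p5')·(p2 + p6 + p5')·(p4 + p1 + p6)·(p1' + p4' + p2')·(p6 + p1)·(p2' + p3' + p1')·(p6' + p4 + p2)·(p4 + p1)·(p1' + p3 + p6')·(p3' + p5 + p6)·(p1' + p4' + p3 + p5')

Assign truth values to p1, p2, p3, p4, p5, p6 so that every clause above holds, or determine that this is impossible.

p1=0; p2=1; p3=1; p4=1; p5=1; p6=1

Try p3 = 1.
Try p2 = 1.
Unit clause (p1') forces p1 = 0.
Unit clause (p5) forces p5 = 1.
Unit clause (p6) forces p6 = 1.
Unit clause (p4) forces p4 = 1.
All clauses are satisfied.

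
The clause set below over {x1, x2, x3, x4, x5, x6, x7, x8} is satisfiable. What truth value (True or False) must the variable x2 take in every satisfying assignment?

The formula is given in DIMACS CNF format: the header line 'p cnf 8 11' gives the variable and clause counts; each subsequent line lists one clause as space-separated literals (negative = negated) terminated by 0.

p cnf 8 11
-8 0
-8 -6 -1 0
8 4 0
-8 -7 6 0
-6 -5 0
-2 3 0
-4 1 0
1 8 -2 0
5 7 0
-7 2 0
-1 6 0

Suppose x2 = False.
(¬x8) alone gives x8 = False.
(x4) alone gives x4 = True.
(x1) alone gives x1 = True.
(¬x7) alone gives x7 = False.
(x5) alone gives x5 = True.
(¬x6) alone gives x6 = False.
Now (x6) is unsatisfied and unit — conflict.
So every satisfying assignment has x2 = True.

True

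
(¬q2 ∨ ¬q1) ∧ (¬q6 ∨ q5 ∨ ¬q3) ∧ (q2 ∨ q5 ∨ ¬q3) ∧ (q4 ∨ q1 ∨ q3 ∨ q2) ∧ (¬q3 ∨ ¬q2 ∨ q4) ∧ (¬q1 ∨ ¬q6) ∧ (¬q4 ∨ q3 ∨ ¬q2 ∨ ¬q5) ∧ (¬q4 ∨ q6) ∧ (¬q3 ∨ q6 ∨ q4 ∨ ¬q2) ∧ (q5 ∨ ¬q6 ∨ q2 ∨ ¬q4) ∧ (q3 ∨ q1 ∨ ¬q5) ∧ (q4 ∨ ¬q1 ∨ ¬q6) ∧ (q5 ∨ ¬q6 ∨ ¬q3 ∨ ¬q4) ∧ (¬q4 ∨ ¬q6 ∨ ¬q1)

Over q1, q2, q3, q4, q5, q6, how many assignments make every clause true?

10

There are 2^6 = 64 truth assignments over (q1, q2, q3, q4, q5, q6).
Split on q3. With q3 = True, the clauses containing q3 are satisfied and ¬q3 drops from the rest; 5 of the 2^5 = 32 assignments to the other variables satisfy what remains.
With q3 = False, by the same count on the reduced clause set, 5 assignments work.
(One model: q1=F, q2=F, q3=T, q4=F, q5=T, q6=F.)
Total: 5 + 5 = 10.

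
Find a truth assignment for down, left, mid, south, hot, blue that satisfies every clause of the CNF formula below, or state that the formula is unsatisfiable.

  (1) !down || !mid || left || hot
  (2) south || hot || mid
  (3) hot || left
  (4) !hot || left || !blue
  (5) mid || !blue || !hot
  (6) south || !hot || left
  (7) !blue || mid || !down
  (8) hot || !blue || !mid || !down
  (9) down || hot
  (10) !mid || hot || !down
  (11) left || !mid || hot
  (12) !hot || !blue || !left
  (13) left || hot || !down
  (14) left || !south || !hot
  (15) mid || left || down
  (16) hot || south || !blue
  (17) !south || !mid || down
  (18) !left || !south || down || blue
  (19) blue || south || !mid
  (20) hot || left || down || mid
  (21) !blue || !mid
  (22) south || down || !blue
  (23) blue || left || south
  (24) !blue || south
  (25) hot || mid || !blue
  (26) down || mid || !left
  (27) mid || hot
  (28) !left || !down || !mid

Branch on hot: set hot = true.
Branch on left: set left = true.
The clause (!blue) is unit, so blue = false.
Branch on south: set south = true.
The clause (down) is unit, so down = true.
The clause (!mid) is unit, so mid = false.
This assignment satisfies each clause.

down: true,  left: true,  mid: false,  south: true,  hot: true,  blue: false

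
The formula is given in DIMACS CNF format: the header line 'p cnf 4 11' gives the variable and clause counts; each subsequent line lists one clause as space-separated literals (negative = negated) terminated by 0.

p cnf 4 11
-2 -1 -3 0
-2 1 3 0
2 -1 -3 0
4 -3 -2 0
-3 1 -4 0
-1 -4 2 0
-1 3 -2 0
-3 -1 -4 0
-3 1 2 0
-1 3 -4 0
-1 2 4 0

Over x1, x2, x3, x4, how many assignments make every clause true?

There are 2^4 = 16 truth assignments over (x1, x2, x3, x4).
Check each against the 11 clauses (columns in the order x1, x2, x3, x4):
  F F F F  ✓ satisfies all
  F F F T  ✓ satisfies all
  F F T F  ✗ fails (¬x3 ∨ x1 ∨ x2)
  F F T T  ✗ fails (¬x3 ∨ x1 ∨ ¬x4)
  F T F F  ✗ fails (¬x2 ∨ x1 ∨ x3)
  F T F T  ✗ fails (¬x2 ∨ x1 ∨ x3)
  F T T F  ✗ fails (x4 ∨ ¬x3 ∨ ¬x2)
  F T T T  ✗ fails (¬x3 ∨ x1 ∨ ¬x4)
  T F F F  ✗ fails (¬x1 ∨ x2 ∨ x4)
  T F F T  ✗ fails (¬x1 ∨ ¬x4 ∨ x2)
  T F T F  ✗ fails (x2 ∨ ¬x1 ∨ ¬x3)
  T F T T  ✗ fails (x2 ∨ ¬x1 ∨ ¬x3)
  T T F F  ✗ fails (¬x1 ∨ x3 ∨ ¬x2)
  T T F T  ✗ fails (¬x1 ∨ x3 ∨ ¬x2)
  T T T F  ✗ fails (¬x2 ∨ ¬x1 ∨ ¬x3)
  T T T T  ✗ fails (¬x2 ∨ ¬x1 ∨ ¬x3)
2 of the 16 rows are models.

2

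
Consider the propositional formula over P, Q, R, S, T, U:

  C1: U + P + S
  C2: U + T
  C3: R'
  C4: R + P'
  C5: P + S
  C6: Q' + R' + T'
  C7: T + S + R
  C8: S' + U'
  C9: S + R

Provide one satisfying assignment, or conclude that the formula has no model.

The clause (R') is unit, so R = 0.
The clause (P') is unit, so P = 0.
The clause (S) is unit, so S = 1.
The clause (U') is unit, so U = 0.
The clause (T) is unit, so T = 1.
No clause remains; Q is free.

P=0; Q=1; R=0; S=1; T=1; U=0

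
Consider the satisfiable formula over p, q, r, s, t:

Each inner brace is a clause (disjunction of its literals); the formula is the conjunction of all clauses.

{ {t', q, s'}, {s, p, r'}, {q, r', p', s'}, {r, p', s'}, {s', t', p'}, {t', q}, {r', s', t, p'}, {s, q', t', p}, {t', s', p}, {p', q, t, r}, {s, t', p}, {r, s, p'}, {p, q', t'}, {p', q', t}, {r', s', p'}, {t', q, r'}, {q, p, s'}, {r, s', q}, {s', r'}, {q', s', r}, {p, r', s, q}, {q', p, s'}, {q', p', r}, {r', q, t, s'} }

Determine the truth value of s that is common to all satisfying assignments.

Suppose s = 1.
From the singleton clause (r'), r = 0.
From the singleton clause (p'), p = 0.
From the singleton clause (t'), t = 0.
From the singleton clause (q), q = 1.
That conflicts with the unit clause (q').
So every satisfying assignment has s = False.

False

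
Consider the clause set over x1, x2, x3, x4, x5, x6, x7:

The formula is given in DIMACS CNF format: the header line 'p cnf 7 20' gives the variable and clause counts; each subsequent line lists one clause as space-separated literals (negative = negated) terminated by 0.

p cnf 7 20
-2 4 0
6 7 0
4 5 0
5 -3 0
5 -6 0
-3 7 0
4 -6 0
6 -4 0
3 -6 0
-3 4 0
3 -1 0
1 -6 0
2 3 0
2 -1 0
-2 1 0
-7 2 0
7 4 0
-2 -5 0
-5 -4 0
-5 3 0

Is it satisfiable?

No, unsatisfiable

Suppose x2 = False.
(x3) alone gives x3 = True.
(x5) alone gives x5 = True.
(x7) alone gives x7 = True.
Now (¬x7) is unsatisfied and unit — conflict.
Backtrack on x2: now try x2 = True.
(x4) alone gives x4 = True.
(x6) alone gives x6 = True.
(x5) alone gives x5 = True.
Now (¬x5) is unsatisfied and unit — conflict.
Neither x2 = True nor x2 = False works.
No assignment satisfies every clause.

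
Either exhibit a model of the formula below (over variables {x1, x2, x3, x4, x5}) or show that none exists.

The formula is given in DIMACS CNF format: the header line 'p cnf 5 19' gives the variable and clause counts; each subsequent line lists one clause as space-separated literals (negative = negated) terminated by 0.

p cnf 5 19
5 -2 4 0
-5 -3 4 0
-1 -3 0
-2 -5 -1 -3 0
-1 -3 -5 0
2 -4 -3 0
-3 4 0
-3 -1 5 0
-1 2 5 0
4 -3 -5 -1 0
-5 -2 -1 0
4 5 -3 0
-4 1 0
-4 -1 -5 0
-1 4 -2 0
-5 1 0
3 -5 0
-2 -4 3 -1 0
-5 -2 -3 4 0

x1=False,  x2=False,  x3=False,  x4=False,  x5=False

Case x1 = False:
Unit clause (¬x4) forces x4 = False.
Unit clause (¬x3) forces x3 = False.
Unit clause (¬x5) forces x5 = False.
Unit clause (¬x2) forces x2 = False.
This assignment satisfies each clause.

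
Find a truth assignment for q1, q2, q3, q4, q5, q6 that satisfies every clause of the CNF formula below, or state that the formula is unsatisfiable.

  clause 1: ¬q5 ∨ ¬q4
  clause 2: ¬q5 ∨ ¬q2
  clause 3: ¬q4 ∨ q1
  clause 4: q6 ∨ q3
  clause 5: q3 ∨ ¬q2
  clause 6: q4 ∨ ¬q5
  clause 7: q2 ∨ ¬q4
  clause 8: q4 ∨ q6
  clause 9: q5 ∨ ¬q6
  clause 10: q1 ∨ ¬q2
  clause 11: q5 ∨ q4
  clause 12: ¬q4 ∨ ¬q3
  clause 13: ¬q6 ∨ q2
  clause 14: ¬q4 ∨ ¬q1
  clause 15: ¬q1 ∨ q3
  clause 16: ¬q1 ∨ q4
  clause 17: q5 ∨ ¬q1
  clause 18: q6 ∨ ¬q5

UNSATISFIABLE

Suppose q5 = False.
(¬q6) alone gives q6 = False.
(q3) alone gives q3 = True.
(q4) alone gives q4 = True.
Now (¬q4) is unsatisfied and unit — conflict.
Backtrack on q5: now try q5 = True.
(¬q4) alone gives q4 = False.
Now (q4) is unsatisfied and unit — conflict.
Either choice for q5 ends in contradiction.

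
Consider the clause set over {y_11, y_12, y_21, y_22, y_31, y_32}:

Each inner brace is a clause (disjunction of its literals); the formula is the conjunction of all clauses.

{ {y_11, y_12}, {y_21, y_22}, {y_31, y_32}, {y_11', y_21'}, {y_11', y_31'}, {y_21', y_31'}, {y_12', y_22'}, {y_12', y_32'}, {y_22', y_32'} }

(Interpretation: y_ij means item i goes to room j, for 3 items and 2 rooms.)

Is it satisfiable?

Unsatisfiable

Branch on y_11: set y_11 = 1.
From the singleton clause (y_21'), y_21 = 0.
From the singleton clause (y_22), y_22 = 1.
From the singleton clause (y_31'), y_31 = 0.
From the singleton clause (y_32), y_32 = 1.
That conflicts with the unit clause (y_32').
So y_11 must be the other value — set y_11 = 0.
From the singleton clause (y_12), y_12 = 1.
From the singleton clause (y_22'), y_22 = 0.
From the singleton clause (y_21), y_21 = 1.
From the singleton clause (y_31'), y_31 = 0.
From the singleton clause (y_32), y_32 = 1.
That conflicts with the unit clause (y_32').
Neither y_11 = 1 nor y_11 = 0 works.
No assignment satisfies every clause.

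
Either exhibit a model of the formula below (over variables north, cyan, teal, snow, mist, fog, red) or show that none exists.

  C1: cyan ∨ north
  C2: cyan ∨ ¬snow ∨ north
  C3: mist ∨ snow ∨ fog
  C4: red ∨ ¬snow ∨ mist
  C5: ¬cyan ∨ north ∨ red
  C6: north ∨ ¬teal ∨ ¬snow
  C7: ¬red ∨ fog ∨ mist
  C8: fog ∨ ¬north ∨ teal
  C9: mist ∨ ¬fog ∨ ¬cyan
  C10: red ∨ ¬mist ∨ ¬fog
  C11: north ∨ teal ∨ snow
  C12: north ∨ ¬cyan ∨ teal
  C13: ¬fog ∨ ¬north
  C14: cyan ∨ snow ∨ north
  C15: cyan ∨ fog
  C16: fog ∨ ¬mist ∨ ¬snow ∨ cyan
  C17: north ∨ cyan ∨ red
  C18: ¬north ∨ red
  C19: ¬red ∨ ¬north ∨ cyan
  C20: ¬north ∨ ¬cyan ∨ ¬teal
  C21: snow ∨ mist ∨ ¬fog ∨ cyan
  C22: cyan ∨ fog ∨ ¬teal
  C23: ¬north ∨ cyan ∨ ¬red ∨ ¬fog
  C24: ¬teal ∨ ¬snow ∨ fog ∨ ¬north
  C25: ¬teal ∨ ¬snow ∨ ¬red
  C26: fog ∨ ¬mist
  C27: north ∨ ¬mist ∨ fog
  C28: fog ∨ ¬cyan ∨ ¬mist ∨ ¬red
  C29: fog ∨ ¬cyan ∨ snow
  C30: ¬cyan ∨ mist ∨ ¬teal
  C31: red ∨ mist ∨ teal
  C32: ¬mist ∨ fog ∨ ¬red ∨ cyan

north=False,  cyan=True,  teal=True,  snow=False,  mist=True,  fog=True,  red=True

Branch on cyan: set cyan = True.
Branch on north: set north = False.
The clause (red) is unit, so red = True.
The clause (teal) is unit, so teal = True.
The clause (¬snow) is unit, so snow = False.
The clause (fog) is unit, so fog = True.
The clause (mist) is unit, so mist = True.
This assignment satisfies each clause.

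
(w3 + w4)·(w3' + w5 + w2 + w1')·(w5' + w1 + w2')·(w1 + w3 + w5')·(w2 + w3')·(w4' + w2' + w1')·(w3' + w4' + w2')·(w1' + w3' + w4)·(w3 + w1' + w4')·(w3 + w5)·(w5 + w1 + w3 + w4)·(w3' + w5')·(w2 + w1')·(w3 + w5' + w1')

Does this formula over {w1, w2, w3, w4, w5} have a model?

Yes

Branch on w3: set w3 = 1.
(w2) alone gives w2 = 1.
(w4') alone gives w4 = 0.
(w1') alone gives w1 = 0.
(w5') alone gives w5 = 0.
This assignment satisfies each clause.
A satisfying assignment: w1=0,  w2=1,  w3=1,  w4=0,  w5=0.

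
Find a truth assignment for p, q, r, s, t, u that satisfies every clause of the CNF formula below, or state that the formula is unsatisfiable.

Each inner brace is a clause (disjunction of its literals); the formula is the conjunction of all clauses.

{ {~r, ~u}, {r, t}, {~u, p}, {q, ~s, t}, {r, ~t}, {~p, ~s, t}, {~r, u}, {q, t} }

Branch on r: set r = 0.
Unit clause (t) forces t = 1.
But (~t) is also a unit clause — contradiction.
Undo r and try r = 1.
Unit clause (~u) forces u = 0.
But (u) is also a unit clause — contradiction.
Both values of r lead to a conflict.

UNSATISFIABLE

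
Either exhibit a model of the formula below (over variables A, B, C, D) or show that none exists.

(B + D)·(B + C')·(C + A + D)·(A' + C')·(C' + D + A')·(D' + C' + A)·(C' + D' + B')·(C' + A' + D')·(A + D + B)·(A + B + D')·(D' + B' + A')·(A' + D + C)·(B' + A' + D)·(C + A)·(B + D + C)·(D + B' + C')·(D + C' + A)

A: 1; B: 0; C: 0; D: 1

Branch on B: set B = 0.
(D) alone gives D = 1.
(C') alone gives C = 0.
(A) alone gives A = 1.
Every clause now holds.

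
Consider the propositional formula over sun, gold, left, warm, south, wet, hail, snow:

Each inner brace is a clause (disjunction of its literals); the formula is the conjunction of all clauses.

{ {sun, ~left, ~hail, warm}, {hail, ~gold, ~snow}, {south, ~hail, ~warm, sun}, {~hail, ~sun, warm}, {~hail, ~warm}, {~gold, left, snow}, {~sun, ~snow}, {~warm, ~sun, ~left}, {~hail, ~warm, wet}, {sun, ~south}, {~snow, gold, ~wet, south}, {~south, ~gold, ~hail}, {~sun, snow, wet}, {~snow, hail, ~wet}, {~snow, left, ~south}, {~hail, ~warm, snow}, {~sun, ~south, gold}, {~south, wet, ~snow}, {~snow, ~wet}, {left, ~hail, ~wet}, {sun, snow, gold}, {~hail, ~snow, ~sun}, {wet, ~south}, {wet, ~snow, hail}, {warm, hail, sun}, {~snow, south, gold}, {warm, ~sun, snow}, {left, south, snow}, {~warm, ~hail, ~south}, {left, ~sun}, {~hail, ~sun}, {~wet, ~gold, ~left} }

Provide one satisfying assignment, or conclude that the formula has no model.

Case hail = 1:
(~warm) alone gives warm = 0.
(~sun) alone gives sun = 0.
(~left) alone gives left = 0.
(~south) alone gives south = 0.
(~wet) alone gives wet = 0.
(snow) alone gives snow = 1.
(gold) alone gives gold = 1.
This assignment satisfies each clause.

sun=0, gold=1, left=0, warm=0, south=0, wet=0, hail=1, snow=1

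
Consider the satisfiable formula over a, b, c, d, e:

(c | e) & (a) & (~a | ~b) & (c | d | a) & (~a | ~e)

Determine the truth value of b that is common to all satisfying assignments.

Suppose b = 1.
From the singleton clause (a), a = 1.
Now (~a) is unsatisfied and unit — conflict.
So every satisfying assignment has b = False.

False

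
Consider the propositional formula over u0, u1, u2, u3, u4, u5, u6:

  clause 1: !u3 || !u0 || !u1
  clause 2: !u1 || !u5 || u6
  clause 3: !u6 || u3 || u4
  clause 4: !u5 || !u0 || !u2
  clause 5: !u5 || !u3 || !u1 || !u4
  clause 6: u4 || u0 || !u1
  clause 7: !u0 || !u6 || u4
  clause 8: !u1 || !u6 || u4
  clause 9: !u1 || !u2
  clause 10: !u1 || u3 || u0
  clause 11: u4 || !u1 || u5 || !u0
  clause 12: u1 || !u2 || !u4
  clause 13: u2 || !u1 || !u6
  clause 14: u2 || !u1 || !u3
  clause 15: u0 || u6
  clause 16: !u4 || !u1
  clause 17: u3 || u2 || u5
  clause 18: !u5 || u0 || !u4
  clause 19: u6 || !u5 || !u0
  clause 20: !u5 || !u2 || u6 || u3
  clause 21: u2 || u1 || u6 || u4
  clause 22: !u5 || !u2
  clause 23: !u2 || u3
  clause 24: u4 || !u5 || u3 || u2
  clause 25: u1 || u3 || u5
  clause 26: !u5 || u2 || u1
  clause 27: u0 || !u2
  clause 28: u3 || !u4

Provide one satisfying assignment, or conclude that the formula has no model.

u0 ↦ false; u1 ↦ false; u2 ↦ false; u3 ↦ true; u4 ↦ true; u5 ↦ false; u6 ↦ true

Try u1 = false.
Try u2 = false.
From the singleton clause (!u5), u5 = false.
From the singleton clause (u3), u3 = true.
Try u0 = false.
From the singleton clause (u6), u6 = true.
Every clause is now satisfied; u4 is unconstrained.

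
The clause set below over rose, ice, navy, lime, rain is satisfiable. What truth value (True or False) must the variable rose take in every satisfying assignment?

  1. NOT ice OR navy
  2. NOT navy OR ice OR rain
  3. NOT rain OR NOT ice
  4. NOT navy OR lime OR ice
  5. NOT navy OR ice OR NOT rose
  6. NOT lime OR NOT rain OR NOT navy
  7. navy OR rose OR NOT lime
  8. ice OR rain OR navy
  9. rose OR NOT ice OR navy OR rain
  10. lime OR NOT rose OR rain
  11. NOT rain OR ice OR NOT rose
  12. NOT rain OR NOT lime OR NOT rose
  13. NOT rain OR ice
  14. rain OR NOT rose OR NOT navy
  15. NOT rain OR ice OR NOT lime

Suppose rose = true.
Case ice = false:
The clause (NOT navy) is unit, so navy = false.
The clause (rain) is unit, so rain = true.
Now (NOT rain) is unsatisfied and unit — conflict.
Undo ice and try ice = true.
The clause (navy) is unit, so navy = true.
The clause (NOT rain) is unit, so rain = false.
Now (rain) is unsatisfied and unit — conflict.
Both values of ice lead to a conflict.
So every satisfying assignment has rose = False.

False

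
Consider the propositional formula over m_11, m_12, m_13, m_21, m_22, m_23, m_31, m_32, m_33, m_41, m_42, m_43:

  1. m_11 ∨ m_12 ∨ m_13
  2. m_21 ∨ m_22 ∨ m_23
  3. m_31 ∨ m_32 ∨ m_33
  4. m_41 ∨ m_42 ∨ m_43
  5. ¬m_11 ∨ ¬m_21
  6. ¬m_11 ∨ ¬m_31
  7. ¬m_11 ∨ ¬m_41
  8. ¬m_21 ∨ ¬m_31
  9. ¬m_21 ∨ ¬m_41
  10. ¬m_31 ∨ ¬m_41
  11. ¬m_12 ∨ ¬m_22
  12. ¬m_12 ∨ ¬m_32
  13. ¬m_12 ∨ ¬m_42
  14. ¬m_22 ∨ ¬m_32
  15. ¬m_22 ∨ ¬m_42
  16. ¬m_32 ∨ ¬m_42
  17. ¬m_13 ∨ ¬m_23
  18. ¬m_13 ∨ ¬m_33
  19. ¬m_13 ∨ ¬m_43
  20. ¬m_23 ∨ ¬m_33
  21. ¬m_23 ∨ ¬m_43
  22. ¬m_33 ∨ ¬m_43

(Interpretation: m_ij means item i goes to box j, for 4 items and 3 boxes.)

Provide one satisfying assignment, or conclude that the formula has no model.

Suppose m_11 = False.
Suppose m_12 = True.
Unit clause (¬m_22) forces m_22 = False.
Unit clause (¬m_32) forces m_32 = False.
Unit clause (¬m_42) forces m_42 = False.
Suppose m_21 = True.
Unit clause (¬m_31) forces m_31 = False.
Unit clause (m_33) forces m_33 = True.
Unit clause (¬m_41) forces m_41 = False.
Unit clause (m_43) forces m_43 = True.
That conflicts with the unit clause (¬m_43).
That branch fails; take m_21 = False instead.
Unit clause (m_23) forces m_23 = True.
Unit clause (¬m_13) forces m_13 = False.
Unit clause (¬m_33) forces m_33 = False.
Unit clause (m_31) forces m_31 = True.
Unit clause (¬m_41) forces m_41 = False.
Unit clause (m_43) forces m_43 = True.
That conflicts with the unit clause (¬m_43).
Both values of m_21 lead to a conflict.
That branch fails; take m_12 = False instead.
Unit clause (m_13) forces m_13 = True.
Unit clause (¬m_23) forces m_23 = False.
Unit clause (¬m_33) forces m_33 = False.
Unit clause (¬m_43) forces m_43 = False.
Suppose m_21 = True.
Unit clause (¬m_31) forces m_31 = False.
Unit clause (m_32) forces m_32 = True.
Unit clause (¬m_41) forces m_41 = False.
Unit clause (m_42) forces m_42 = True.
That conflicts with the unit clause (¬m_42).
That branch fails; take m_21 = False instead.
Unit clause (m_22) forces m_22 = True.
Unit clause (¬m_32) forces m_32 = False.
Unit clause (m_31) forces m_31 = True.
Unit clause (¬m_41) forces m_41 = False.
Unit clause (m_42) forces m_42 = True.
That conflicts with the unit clause (¬m_42).
Both values of m_21 lead to a conflict.
Both values of m_12 lead to a conflict.
That branch fails; take m_11 = True instead.
Unit clause (¬m_21) forces m_21 = False.
Unit clause (¬m_31) forces m_31 = False.
Unit clause (¬m_41) forces m_41 = False.
Suppose m_22 = True.
Unit clause (¬m_12) forces m_12 = False.
Unit clause (¬m_32) forces m_32 = False.
Unit clause (m_33) forces m_33 = True.
Unit clause (¬m_42) forces m_42 = False.
Unit clause (m_43) forces m_43 = True.
That conflicts with the unit clause (¬m_43).
That branch fails; take m_22 = False instead.
Unit clause (m_23) forces m_23 = True.
Unit clause (¬m_13) forces m_13 = False.
Unit clause (¬m_33) forces m_33 = False.
Unit clause (m_32) forces m_32 = True.
Unit clause (¬m_12) forces m_12 = False.
Unit clause (¬m_42) forces m_42 = False.
Unit clause (m_43) forces m_43 = True.
That conflicts with the unit clause (¬m_43).
Both values of m_22 lead to a conflict.
Both values of m_11 lead to a conflict.

UNSATISFIABLE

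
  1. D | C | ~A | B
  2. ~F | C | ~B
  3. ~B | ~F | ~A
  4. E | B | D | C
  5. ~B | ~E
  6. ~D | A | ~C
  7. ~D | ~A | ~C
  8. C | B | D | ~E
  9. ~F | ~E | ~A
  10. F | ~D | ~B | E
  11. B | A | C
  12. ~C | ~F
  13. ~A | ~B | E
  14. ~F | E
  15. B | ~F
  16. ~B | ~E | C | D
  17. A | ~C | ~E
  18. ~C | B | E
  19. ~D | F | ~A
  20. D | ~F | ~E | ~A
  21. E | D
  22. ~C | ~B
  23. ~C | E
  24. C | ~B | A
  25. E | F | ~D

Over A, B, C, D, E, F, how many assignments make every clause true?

1

There are 2^6 = 64 truth assignments over (A, B, C, D, E, F).
Split on E. With E = 1, the clauses containing E are satisfied and ~E drops from the rest; 1 of the 2^5 = 32 assignments to the other variables satisfy what remains.
With E = 0, by the same count on the reduced clause set, 0 assignments work.
(One model: A=T, B=F, C=T, D=F, E=T, F=F.)
Total: 1 + 0 = 1.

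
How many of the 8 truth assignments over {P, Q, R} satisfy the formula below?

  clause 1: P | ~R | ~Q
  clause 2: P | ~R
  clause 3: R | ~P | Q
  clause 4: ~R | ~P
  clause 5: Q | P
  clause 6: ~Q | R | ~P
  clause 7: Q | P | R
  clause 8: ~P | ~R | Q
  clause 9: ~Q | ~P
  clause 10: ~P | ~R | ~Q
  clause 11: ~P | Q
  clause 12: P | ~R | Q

There are 2^3 = 8 truth assignments over (P, Q, R).
Check each against the 12 clauses (columns in the order P, Q, R):
  F F F  ✗ fails (Q | P)
  F F T  ✗ fails (P | ~R)
  F T F  ✓ satisfies all
  F T T  ✗ fails (P | ~R | ~Q)
  T F F  ✗ fails (R | ~P | Q)
  T F T  ✗ fails (~R | ~P)
  T T F  ✗ fails (~Q | R | ~P)
  T T T  ✗ fails (~R | ~P)
1 of the 8 rows is a model.

1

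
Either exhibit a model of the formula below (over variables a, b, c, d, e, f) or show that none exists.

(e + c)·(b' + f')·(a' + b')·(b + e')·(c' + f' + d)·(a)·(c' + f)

(a) alone gives a = 1.
(b') alone gives b = 0.
(e') alone gives e = 0.
(c) alone gives c = 1.
(f) alone gives f = 1.
(d) alone gives d = 1.
Every clause now holds.

a: 1, b: 0, c: 1, d: 1, e: 0, f: 1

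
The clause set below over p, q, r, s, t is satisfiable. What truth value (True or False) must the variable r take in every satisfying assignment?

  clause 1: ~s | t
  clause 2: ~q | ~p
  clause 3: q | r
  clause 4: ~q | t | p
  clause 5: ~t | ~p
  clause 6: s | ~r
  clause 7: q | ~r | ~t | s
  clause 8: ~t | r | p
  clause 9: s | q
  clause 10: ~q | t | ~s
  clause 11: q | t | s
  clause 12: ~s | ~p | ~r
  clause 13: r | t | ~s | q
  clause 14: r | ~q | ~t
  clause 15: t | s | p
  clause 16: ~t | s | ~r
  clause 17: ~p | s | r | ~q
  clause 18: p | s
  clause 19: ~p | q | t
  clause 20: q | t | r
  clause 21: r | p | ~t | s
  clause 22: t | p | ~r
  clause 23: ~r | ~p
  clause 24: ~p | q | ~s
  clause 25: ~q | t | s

True

Suppose r = 0.
Unit clause (q) forces q = 1.
Unit clause (~p) forces p = 0.
Unit clause (t) forces t = 1.
That conflicts with the unit clause (~t).
So every satisfying assignment has r = True.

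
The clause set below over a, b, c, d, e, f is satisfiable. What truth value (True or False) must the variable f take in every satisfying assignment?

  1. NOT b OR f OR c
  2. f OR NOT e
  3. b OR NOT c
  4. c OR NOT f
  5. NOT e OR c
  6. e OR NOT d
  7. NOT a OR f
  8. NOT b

False

Suppose f = true.
From the singleton clause (c), c = true.
From the singleton clause (b), b = true.
Now (NOT b) is unsatisfied and unit — conflict.
So every satisfying assignment has f = False.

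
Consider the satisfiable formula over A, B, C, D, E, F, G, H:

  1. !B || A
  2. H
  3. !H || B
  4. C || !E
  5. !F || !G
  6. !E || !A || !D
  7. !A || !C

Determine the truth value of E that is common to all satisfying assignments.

False

Suppose E = true.
From the singleton clause (H), H = true.
From the singleton clause (B), B = true.
From the singleton clause (A), A = true.
From the singleton clause (C), C = true.
Now (!C) is unsatisfied and unit — conflict.
So every satisfying assignment has E = False.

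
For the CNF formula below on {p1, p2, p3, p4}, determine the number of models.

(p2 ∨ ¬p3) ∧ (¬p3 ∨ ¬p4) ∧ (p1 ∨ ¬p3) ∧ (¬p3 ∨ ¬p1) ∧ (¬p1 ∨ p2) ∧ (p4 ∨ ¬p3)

There are 2^4 = 16 truth assignments over (p1, p2, p3, p4).
Split on p3. With p3 = True, the clauses containing p3 are satisfied and ¬p3 drops from the rest; 0 of the 2^3 = 8 assignments to the other variables satisfy what remains.
With p3 = False, by the same count on the reduced clause set, 6 assignments work.
Total: 0 + 6 = 6.

6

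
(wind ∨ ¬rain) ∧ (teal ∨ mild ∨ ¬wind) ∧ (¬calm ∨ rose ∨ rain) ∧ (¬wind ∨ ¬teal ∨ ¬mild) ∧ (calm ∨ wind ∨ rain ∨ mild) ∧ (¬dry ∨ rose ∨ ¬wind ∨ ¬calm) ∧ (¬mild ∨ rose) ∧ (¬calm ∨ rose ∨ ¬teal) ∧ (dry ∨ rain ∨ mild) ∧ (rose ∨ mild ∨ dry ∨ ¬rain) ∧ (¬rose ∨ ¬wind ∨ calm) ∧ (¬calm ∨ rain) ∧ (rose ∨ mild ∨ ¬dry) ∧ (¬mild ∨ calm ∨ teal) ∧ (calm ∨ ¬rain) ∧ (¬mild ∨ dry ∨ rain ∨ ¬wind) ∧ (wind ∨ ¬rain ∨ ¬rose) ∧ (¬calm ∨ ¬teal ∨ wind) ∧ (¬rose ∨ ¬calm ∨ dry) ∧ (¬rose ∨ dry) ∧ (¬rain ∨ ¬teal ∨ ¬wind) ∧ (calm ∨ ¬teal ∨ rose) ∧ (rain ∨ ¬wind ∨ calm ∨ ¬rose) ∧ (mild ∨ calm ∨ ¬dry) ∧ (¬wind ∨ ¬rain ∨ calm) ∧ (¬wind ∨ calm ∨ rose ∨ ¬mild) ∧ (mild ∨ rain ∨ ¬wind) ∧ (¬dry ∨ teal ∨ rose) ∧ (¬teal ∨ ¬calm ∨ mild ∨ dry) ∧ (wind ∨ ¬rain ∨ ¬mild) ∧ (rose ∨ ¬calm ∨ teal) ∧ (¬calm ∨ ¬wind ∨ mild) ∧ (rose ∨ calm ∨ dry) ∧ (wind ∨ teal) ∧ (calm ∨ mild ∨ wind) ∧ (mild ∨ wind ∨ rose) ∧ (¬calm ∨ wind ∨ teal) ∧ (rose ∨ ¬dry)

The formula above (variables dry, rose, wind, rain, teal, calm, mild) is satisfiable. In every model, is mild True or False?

Suppose mild = False.
Try wind = True.
The clause (teal) is unit, so teal = True.
The clause (¬rain) is unit, so rain = False.
But (rain) is also a unit clause — contradiction.
So wind must be the other value — set wind = False.
The clause (¬rain) is unit, so rain = False.
The clause (calm) is unit, so calm = True.
But (¬calm) is also a unit clause — contradiction.
Either choice for wind ends in contradiction.
So every satisfying assignment has mild = True.

True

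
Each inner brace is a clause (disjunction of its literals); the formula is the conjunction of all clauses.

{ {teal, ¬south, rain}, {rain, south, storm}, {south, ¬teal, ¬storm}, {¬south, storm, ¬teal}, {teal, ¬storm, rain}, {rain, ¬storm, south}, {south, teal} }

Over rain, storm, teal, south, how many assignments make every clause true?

5

There are 2^4 = 16 truth assignments over (rain, storm, teal, south).
Check each against the 7 clauses (columns in the order rain, storm, teal, south):
  F F F F  ✗ fails (rain ∨ south ∨ storm)
  F F F T  ✗ fails (teal ∨ ¬south ∨ rain)
  F F T F  ✗ fails (rain ∨ south ∨ storm)
  F F T T  ✗ fails (¬south ∨ storm ∨ ¬teal)
  F T F F  ✗ fails (teal ∨ ¬storm ∨ rain)
  F T F T  ✗ fails (teal ∨ ¬south ∨ rain)
  F T T F  ✗ fails (south ∨ ¬teal ∨ ¬storm)
  F T T T  ✓ satisfies all
  T F F F  ✗ fails (south ∨ teal)
  T F F T  ✓ satisfies all
  T F T F  ✓ satisfies all
  T F T T  ✗ fails (¬south ∨ storm ∨ ¬teal)
  T T F F  ✗ fails (south ∨ teal)
  T T F T  ✓ satisfies all
  T T T F  ✗ fails (south ∨ ¬teal ∨ ¬storm)
  T T T T  ✓ satisfies all
5 of the 16 rows are models.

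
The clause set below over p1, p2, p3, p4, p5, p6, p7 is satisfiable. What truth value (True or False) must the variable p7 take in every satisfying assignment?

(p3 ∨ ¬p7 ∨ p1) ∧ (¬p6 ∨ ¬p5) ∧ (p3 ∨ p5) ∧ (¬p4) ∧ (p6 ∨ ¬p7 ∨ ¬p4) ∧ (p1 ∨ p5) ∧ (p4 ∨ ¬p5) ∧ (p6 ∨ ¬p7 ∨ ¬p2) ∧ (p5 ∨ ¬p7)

Suppose p7 = True.
From the singleton clause (¬p4), p4 = False.
From the singleton clause (¬p5), p5 = False.
That conflicts with the unit clause (p5).
So every satisfying assignment has p7 = False.

False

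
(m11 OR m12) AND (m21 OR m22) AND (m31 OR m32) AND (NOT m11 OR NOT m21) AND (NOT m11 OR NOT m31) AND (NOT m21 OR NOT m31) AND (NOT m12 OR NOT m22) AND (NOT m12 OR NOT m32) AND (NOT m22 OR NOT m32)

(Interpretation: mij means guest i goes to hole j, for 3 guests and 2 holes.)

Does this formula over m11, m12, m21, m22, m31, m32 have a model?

Unsatisfiable

Suppose m11 = true.
Unit clause (NOT m21) forces m21 = false.
Unit clause (m22) forces m22 = true.
Unit clause (NOT m31) forces m31 = false.
Unit clause (m32) forces m32 = true.
But (NOT m32) is also a unit clause — contradiction.
Backtrack on m11: now try m11 = false.
Unit clause (m12) forces m12 = true.
Unit clause (NOT m22) forces m22 = false.
Unit clause (m21) forces m21 = true.
Unit clause (NOT m31) forces m31 = false.
Unit clause (m32) forces m32 = true.
But (NOT m32) is also a unit clause — contradiction.
Neither m11 = true nor m11 = false works.
No assignment satisfies every clause.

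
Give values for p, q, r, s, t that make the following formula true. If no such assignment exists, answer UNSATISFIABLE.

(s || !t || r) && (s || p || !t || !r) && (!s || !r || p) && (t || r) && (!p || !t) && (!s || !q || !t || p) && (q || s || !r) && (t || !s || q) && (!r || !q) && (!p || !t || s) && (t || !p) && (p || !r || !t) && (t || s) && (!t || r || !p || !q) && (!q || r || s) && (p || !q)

Branch on t: set t = true.
(!p) alone gives p = false.
(!r) alone gives r = false.
(s) alone gives s = true.
(!q) alone gives q = false.
All clauses are satisfied.

p: false, q: false, r: false, s: true, t: true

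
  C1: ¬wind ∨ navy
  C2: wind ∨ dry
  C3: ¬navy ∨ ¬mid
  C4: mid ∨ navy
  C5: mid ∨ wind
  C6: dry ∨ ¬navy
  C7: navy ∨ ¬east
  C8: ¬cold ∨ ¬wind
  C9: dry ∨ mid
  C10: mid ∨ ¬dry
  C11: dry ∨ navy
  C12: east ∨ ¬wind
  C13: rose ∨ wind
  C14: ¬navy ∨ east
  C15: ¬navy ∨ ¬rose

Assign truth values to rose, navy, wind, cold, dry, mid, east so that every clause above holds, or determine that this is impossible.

Try wind = False.
Unit clause (dry) forces dry = True.
Unit clause (mid) forces mid = True.
Unit clause (¬navy) forces navy = False.
Unit clause (¬east) forces east = False.
Unit clause (rose) forces rose = True.
Every clause is now satisfied; cold is unconstrained.

rose=True; navy=False; wind=False; cold=True; dry=True; mid=True; east=False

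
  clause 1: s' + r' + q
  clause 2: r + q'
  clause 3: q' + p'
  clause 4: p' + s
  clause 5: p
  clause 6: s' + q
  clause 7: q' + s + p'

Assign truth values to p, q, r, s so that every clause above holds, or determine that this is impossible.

UNSATISFIABLE

The clause (p) is unit, so p = 1.
The clause (q') is unit, so q = 0.
The clause (s) is unit, so s = 1.
Now (s') is unsatisfied and unit — conflict.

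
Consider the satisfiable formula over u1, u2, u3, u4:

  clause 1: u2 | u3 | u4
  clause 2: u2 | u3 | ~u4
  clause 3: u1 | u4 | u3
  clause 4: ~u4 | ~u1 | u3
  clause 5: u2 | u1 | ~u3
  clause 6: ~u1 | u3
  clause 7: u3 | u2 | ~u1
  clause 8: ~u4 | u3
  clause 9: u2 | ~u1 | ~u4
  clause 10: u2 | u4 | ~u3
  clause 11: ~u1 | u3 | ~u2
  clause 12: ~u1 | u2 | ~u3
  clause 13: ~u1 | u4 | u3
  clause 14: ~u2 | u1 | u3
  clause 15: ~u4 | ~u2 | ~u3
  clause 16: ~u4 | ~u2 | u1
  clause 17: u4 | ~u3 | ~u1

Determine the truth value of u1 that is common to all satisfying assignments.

False

Suppose u1 = 1.
From the singleton clause (u3), u3 = 1.
From the singleton clause (u2), u2 = 1.
From the singleton clause (~u4), u4 = 0.
But (u4) is also a unit clause — contradiction.
So every satisfying assignment has u1 = False.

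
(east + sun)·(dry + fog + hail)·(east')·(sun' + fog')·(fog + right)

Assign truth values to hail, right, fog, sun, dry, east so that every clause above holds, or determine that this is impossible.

The clause (east') is unit, so east = 0.
The clause (sun) is unit, so sun = 1.
The clause (fog') is unit, so fog = 0.
The clause (right) is unit, so right = 1.
Suppose dry = 1.
No clause remains; hail is free.

hail=0; right=1; fog=0; sun=1; dry=1; east=0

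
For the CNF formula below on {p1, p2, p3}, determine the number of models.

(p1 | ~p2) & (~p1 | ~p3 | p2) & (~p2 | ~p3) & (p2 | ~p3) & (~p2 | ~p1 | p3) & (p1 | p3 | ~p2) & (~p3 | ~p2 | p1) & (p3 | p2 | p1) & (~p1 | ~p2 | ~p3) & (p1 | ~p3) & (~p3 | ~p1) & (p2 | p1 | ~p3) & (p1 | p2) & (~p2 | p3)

1

There are 2^3 = 8 truth assignments over (p1, p2, p3).
Check each against the 14 clauses (columns in the order p1, p2, p3):
  F F F  ✗ fails (p3 | p2 | p1)
  F F T  ✗ fails (p2 | ~p3)
  F T F  ✗ fails (p1 | ~p2)
  F T T  ✗ fails (p1 | ~p2)
  T F F  ✓ satisfies all
  T F T  ✗ fails (~p1 | ~p3 | p2)
  T T F  ✗ fails (~p2 | ~p1 | p3)
  T T T  ✗ fails (~p2 | ~p3)
1 of the 8 rows is a model.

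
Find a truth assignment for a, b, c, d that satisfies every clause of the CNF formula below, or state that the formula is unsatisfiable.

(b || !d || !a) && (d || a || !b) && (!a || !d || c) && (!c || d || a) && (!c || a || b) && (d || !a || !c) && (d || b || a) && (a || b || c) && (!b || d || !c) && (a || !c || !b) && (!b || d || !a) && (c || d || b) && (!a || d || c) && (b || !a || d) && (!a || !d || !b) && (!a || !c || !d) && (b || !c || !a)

a ↦ false,  b ↦ true,  c ↦ false,  d ↦ true

Try b = true.
Try d = true.
From the singleton clause (!a), a = false.
From the singleton clause (!c), c = false.
This assignment satisfies each clause.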